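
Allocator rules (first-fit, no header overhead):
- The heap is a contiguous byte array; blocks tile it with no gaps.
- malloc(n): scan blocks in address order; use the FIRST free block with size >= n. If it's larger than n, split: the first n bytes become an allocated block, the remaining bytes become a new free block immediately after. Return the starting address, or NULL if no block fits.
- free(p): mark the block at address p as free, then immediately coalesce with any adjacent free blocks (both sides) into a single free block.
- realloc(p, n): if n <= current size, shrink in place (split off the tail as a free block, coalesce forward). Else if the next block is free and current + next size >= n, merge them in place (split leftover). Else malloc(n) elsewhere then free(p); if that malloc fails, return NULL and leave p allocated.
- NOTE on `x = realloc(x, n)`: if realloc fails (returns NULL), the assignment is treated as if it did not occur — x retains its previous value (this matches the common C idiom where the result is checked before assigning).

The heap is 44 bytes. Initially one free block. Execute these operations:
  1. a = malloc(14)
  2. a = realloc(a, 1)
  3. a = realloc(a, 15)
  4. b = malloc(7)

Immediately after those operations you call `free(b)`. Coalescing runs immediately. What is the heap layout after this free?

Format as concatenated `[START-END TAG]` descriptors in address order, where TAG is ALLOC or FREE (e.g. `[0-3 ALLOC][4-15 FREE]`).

Op 1: a = malloc(14) -> a = 0; heap: [0-13 ALLOC][14-43 FREE]
Op 2: a = realloc(a, 1) -> a = 0; heap: [0-0 ALLOC][1-43 FREE]
Op 3: a = realloc(a, 15) -> a = 0; heap: [0-14 ALLOC][15-43 FREE]
Op 4: b = malloc(7) -> b = 15; heap: [0-14 ALLOC][15-21 ALLOC][22-43 FREE]
free(b): b = 15 -> block [15-21 ALLOC]; mark free, coalesce with adjacent free neighbors -> [0-14 ALLOC][15-43 FREE]

Answer: [0-14 ALLOC][15-43 FREE]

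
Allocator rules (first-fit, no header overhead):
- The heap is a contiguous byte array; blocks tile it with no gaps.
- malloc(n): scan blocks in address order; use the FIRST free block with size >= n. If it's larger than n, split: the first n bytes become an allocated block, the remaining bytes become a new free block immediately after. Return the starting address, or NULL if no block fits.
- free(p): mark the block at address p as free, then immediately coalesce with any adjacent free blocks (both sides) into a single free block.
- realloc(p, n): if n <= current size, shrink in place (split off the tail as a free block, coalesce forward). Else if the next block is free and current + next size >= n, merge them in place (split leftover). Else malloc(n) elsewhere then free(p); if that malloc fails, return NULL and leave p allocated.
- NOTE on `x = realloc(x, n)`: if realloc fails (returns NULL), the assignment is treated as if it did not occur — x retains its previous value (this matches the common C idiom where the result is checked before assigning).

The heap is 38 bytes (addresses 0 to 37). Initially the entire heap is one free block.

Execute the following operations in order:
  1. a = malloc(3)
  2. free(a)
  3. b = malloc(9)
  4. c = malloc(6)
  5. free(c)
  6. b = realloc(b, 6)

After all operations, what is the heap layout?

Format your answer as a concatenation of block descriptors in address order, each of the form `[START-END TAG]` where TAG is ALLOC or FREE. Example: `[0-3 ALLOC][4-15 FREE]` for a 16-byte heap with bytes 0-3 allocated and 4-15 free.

Op 1: a = malloc(3) -> a = 0; heap: [0-2 ALLOC][3-37 FREE]
Op 2: free(a) -> (freed a); heap: [0-37 FREE]
Op 3: b = malloc(9) -> b = 0; heap: [0-8 ALLOC][9-37 FREE]
Op 4: c = malloc(6) -> c = 9; heap: [0-8 ALLOC][9-14 ALLOC][15-37 FREE]
Op 5: free(c) -> (freed c); heap: [0-8 ALLOC][9-37 FREE]
Op 6: b = realloc(b, 6) -> b = 0; heap: [0-5 ALLOC][6-37 FREE]

Answer: [0-5 ALLOC][6-37 FREE]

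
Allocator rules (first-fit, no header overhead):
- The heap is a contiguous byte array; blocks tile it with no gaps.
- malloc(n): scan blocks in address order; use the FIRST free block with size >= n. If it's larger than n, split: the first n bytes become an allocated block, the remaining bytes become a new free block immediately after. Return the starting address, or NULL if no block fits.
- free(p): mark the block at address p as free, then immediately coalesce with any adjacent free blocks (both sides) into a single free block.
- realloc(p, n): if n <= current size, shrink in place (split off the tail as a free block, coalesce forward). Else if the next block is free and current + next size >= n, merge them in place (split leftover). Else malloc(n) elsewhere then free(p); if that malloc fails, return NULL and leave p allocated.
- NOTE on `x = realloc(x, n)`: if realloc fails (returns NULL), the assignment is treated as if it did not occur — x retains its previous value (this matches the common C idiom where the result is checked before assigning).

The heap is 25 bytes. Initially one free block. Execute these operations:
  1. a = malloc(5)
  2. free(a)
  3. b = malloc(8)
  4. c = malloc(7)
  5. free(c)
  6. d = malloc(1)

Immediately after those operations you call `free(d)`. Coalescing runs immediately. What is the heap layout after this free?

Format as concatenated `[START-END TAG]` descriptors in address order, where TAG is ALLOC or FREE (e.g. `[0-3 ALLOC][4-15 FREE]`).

Answer: [0-7 ALLOC][8-24 FREE]

Derivation:
Op 1: a = malloc(5) -> a = 0; heap: [0-4 ALLOC][5-24 FREE]
Op 2: free(a) -> (freed a); heap: [0-24 FREE]
Op 3: b = malloc(8) -> b = 0; heap: [0-7 ALLOC][8-24 FREE]
Op 4: c = malloc(7) -> c = 8; heap: [0-7 ALLOC][8-14 ALLOC][15-24 FREE]
Op 5: free(c) -> (freed c); heap: [0-7 ALLOC][8-24 FREE]
Op 6: d = malloc(1) -> d = 8; heap: [0-7 ALLOC][8-8 ALLOC][9-24 FREE]
free(d): d = 8 -> block [8-8 ALLOC]; mark free, coalesce with adjacent free neighbors -> [0-7 ALLOC][8-24 FREE]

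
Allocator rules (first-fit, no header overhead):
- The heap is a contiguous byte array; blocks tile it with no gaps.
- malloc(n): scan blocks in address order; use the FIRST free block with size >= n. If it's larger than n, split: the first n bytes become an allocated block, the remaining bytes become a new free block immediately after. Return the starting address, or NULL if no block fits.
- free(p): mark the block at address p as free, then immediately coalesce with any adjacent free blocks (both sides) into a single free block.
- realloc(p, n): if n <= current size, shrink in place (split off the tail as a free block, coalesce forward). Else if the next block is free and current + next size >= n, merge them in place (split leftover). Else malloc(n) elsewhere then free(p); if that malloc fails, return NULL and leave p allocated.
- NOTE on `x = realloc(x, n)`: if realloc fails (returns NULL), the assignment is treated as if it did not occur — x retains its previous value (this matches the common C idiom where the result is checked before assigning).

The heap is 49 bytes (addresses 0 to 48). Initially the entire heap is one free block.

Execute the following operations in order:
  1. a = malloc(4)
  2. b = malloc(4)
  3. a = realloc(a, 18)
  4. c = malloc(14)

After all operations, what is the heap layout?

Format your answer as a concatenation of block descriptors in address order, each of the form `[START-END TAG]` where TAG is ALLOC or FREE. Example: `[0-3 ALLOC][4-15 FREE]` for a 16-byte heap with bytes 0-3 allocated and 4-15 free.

Op 1: a = malloc(4) -> a = 0; heap: [0-3 ALLOC][4-48 FREE]
Op 2: b = malloc(4) -> b = 4; heap: [0-3 ALLOC][4-7 ALLOC][8-48 FREE]
Op 3: a = realloc(a, 18) -> a = 8; heap: [0-3 FREE][4-7 ALLOC][8-25 ALLOC][26-48 FREE]
Op 4: c = malloc(14) -> c = 26; heap: [0-3 FREE][4-7 ALLOC][8-25 ALLOC][26-39 ALLOC][40-48 FREE]

Answer: [0-3 FREE][4-7 ALLOC][8-25 ALLOC][26-39 ALLOC][40-48 FREE]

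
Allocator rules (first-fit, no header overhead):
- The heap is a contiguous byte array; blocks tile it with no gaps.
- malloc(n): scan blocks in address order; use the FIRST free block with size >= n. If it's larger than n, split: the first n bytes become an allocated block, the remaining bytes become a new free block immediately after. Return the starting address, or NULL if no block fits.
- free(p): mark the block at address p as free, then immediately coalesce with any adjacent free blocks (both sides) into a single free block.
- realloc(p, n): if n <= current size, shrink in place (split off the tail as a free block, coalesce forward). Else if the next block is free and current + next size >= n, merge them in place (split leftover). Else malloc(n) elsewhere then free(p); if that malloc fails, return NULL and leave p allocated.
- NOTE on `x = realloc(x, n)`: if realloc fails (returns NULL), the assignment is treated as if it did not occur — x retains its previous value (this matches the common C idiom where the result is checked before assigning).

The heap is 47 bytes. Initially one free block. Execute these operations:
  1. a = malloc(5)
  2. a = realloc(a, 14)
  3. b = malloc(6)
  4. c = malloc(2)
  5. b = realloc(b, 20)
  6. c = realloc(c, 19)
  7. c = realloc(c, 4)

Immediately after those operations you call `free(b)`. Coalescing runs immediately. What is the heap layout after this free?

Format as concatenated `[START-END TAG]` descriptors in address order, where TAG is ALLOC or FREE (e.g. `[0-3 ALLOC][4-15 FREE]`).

Op 1: a = malloc(5) -> a = 0; heap: [0-4 ALLOC][5-46 FREE]
Op 2: a = realloc(a, 14) -> a = 0; heap: [0-13 ALLOC][14-46 FREE]
Op 3: b = malloc(6) -> b = 14; heap: [0-13 ALLOC][14-19 ALLOC][20-46 FREE]
Op 4: c = malloc(2) -> c = 20; heap: [0-13 ALLOC][14-19 ALLOC][20-21 ALLOC][22-46 FREE]
Op 5: b = realloc(b, 20) -> b = 22; heap: [0-13 ALLOC][14-19 FREE][20-21 ALLOC][22-41 ALLOC][42-46 FREE]
Op 6: c = realloc(c, 19) -> NULL (c unchanged); heap: [0-13 ALLOC][14-19 FREE][20-21 ALLOC][22-41 ALLOC][42-46 FREE]
Op 7: c = realloc(c, 4) -> c = 14; heap: [0-13 ALLOC][14-17 ALLOC][18-21 FREE][22-41 ALLOC][42-46 FREE]
free(b): b = 22 -> block [22-41 ALLOC]; mark free, coalesce with adjacent free neighbors -> [0-13 ALLOC][14-17 ALLOC][18-46 FREE]

Answer: [0-13 ALLOC][14-17 ALLOC][18-46 FREE]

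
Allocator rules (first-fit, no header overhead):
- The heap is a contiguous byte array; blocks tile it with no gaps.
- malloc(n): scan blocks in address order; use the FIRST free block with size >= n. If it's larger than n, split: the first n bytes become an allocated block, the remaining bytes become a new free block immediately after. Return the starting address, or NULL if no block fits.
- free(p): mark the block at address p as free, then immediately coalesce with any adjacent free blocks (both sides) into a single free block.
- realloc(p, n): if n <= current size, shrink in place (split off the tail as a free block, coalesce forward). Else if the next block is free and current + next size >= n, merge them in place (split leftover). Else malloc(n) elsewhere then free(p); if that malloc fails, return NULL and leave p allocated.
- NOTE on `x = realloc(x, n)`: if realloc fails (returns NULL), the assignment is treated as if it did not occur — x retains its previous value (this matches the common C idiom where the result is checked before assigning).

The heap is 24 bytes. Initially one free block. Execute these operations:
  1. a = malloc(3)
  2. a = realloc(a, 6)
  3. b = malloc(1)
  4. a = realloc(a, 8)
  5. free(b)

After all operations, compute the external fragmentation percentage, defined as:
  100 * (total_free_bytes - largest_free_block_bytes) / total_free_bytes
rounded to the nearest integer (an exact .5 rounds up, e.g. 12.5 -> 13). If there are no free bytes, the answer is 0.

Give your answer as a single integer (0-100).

Answer: 44

Derivation:
Op 1: a = malloc(3) -> a = 0; heap: [0-2 ALLOC][3-23 FREE]
Op 2: a = realloc(a, 6) -> a = 0; heap: [0-5 ALLOC][6-23 FREE]
Op 3: b = malloc(1) -> b = 6; heap: [0-5 ALLOC][6-6 ALLOC][7-23 FREE]
Op 4: a = realloc(a, 8) -> a = 7; heap: [0-5 FREE][6-6 ALLOC][7-14 ALLOC][15-23 FREE]
Op 5: free(b) -> (freed b); heap: [0-6 FREE][7-14 ALLOC][15-23 FREE]
Free blocks: [7 9] total_free=16 largest=9 -> 100*(16-9)/16 = 700/16 = 43.75 -> rounds to 44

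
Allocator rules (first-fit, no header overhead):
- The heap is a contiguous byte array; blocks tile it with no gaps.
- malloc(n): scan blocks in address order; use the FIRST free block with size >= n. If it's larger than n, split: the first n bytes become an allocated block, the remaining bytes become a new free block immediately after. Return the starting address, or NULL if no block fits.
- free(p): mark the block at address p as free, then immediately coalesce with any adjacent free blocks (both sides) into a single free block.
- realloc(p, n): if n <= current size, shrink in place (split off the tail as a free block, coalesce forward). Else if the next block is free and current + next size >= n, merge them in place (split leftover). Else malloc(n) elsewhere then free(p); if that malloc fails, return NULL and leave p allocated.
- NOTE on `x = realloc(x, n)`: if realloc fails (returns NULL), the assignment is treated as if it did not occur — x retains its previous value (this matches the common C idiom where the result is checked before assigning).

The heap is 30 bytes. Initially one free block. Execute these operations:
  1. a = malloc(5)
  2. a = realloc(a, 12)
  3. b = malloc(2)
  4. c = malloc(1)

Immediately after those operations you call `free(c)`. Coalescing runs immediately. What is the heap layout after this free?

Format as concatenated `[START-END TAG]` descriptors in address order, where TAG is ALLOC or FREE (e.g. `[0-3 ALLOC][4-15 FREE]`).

Op 1: a = malloc(5) -> a = 0; heap: [0-4 ALLOC][5-29 FREE]
Op 2: a = realloc(a, 12) -> a = 0; heap: [0-11 ALLOC][12-29 FREE]
Op 3: b = malloc(2) -> b = 12; heap: [0-11 ALLOC][12-13 ALLOC][14-29 FREE]
Op 4: c = malloc(1) -> c = 14; heap: [0-11 ALLOC][12-13 ALLOC][14-14 ALLOC][15-29 FREE]
free(c): c = 14 -> block [14-14 ALLOC]; mark free, coalesce with adjacent free neighbors -> [0-11 ALLOC][12-13 ALLOC][14-29 FREE]

Answer: [0-11 ALLOC][12-13 ALLOC][14-29 FREE]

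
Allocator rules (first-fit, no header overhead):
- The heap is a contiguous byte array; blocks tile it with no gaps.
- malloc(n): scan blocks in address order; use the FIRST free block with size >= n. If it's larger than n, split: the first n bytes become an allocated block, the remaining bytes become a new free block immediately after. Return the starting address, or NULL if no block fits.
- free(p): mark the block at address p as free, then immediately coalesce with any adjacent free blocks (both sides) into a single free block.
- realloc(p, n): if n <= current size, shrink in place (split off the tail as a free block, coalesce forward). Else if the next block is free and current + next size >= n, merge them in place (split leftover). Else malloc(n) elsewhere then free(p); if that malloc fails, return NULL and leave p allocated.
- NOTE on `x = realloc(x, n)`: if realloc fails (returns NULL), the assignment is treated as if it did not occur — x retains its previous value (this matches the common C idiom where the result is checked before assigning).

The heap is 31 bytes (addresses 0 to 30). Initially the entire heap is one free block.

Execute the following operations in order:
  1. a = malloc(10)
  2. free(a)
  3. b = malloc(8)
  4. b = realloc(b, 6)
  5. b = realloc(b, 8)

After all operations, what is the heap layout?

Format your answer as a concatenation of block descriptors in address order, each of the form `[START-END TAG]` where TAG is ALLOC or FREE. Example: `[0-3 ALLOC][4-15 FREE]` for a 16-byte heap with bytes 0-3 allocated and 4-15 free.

Op 1: a = malloc(10) -> a = 0; heap: [0-9 ALLOC][10-30 FREE]
Op 2: free(a) -> (freed a); heap: [0-30 FREE]
Op 3: b = malloc(8) -> b = 0; heap: [0-7 ALLOC][8-30 FREE]
Op 4: b = realloc(b, 6) -> b = 0; heap: [0-5 ALLOC][6-30 FREE]
Op 5: b = realloc(b, 8) -> b = 0; heap: [0-7 ALLOC][8-30 FREE]

Answer: [0-7 ALLOC][8-30 FREE]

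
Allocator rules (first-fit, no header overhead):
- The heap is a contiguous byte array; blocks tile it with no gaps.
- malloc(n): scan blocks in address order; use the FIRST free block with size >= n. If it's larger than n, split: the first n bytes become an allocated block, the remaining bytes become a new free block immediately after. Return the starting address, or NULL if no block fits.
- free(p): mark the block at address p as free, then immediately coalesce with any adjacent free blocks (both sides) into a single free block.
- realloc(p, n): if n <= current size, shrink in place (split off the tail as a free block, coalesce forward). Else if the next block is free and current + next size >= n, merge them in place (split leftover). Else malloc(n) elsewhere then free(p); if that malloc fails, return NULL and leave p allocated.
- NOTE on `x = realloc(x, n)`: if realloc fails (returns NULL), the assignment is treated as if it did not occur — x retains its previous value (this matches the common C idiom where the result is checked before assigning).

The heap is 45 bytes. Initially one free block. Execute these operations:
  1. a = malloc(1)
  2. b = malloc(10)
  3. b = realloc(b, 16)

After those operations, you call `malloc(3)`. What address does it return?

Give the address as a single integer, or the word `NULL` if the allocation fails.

Answer: 17

Derivation:
Op 1: a = malloc(1) -> a = 0; heap: [0-0 ALLOC][1-44 FREE]
Op 2: b = malloc(10) -> b = 1; heap: [0-0 ALLOC][1-10 ALLOC][11-44 FREE]
Op 3: b = realloc(b, 16) -> b = 1; heap: [0-0 ALLOC][1-16 ALLOC][17-44 FREE]
malloc(3): first-fit scan over [0-0 ALLOC][1-16 ALLOC][17-44 FREE] -> 17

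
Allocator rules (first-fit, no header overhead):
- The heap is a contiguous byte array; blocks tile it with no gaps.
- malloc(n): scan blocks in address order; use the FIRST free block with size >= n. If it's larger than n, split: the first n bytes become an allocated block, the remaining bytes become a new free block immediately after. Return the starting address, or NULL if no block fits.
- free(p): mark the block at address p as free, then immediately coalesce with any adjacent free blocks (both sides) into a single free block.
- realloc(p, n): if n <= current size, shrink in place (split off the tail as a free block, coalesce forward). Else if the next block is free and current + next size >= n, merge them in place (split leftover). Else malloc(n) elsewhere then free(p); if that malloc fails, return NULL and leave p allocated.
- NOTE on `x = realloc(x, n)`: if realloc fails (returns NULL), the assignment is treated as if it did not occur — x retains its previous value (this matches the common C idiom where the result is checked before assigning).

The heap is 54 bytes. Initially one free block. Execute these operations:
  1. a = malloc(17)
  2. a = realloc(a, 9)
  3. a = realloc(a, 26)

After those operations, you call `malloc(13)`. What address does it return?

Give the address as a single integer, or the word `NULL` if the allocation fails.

Answer: 26

Derivation:
Op 1: a = malloc(17) -> a = 0; heap: [0-16 ALLOC][17-53 FREE]
Op 2: a = realloc(a, 9) -> a = 0; heap: [0-8 ALLOC][9-53 FREE]
Op 3: a = realloc(a, 26) -> a = 0; heap: [0-25 ALLOC][26-53 FREE]
malloc(13): first-fit scan over [0-25 ALLOC][26-53 FREE] -> 26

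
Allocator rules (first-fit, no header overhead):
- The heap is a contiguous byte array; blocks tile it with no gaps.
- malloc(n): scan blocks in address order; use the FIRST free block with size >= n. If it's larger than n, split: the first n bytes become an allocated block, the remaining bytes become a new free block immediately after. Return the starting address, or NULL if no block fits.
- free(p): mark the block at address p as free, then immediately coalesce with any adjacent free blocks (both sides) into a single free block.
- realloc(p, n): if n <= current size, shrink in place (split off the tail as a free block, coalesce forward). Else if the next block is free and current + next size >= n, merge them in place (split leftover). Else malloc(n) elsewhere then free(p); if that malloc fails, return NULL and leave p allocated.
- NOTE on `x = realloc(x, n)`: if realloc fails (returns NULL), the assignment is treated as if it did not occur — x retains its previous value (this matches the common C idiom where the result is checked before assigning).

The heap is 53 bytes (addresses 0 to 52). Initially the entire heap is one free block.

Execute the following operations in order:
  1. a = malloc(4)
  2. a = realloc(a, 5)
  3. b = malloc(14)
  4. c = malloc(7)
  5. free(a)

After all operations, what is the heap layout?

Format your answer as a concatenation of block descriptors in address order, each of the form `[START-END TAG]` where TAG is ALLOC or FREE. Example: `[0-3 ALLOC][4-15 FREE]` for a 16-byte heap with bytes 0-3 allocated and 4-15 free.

Answer: [0-4 FREE][5-18 ALLOC][19-25 ALLOC][26-52 FREE]

Derivation:
Op 1: a = malloc(4) -> a = 0; heap: [0-3 ALLOC][4-52 FREE]
Op 2: a = realloc(a, 5) -> a = 0; heap: [0-4 ALLOC][5-52 FREE]
Op 3: b = malloc(14) -> b = 5; heap: [0-4 ALLOC][5-18 ALLOC][19-52 FREE]
Op 4: c = malloc(7) -> c = 19; heap: [0-4 ALLOC][5-18 ALLOC][19-25 ALLOC][26-52 FREE]
Op 5: free(a) -> (freed a); heap: [0-4 FREE][5-18 ALLOC][19-25 ALLOC][26-52 FREE]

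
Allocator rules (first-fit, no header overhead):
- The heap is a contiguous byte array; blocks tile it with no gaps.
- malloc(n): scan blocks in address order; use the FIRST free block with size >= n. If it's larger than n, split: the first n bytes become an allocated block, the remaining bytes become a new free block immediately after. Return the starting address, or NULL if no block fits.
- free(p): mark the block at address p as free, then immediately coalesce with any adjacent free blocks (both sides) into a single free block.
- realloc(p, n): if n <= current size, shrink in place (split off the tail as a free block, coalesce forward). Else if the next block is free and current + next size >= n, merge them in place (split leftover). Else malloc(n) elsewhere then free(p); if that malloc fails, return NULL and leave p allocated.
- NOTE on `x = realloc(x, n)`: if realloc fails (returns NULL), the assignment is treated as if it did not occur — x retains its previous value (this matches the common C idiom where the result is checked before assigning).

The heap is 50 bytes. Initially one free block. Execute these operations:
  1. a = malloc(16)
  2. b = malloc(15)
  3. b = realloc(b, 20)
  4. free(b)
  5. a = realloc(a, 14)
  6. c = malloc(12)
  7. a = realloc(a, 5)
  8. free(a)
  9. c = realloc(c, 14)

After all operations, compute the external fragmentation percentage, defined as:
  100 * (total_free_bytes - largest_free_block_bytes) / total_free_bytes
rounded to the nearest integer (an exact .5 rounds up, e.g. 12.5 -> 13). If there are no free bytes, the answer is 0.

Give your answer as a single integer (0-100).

Op 1: a = malloc(16) -> a = 0; heap: [0-15 ALLOC][16-49 FREE]
Op 2: b = malloc(15) -> b = 16; heap: [0-15 ALLOC][16-30 ALLOC][31-49 FREE]
Op 3: b = realloc(b, 20) -> b = 16; heap: [0-15 ALLOC][16-35 ALLOC][36-49 FREE]
Op 4: free(b) -> (freed b); heap: [0-15 ALLOC][16-49 FREE]
Op 5: a = realloc(a, 14) -> a = 0; heap: [0-13 ALLOC][14-49 FREE]
Op 6: c = malloc(12) -> c = 14; heap: [0-13 ALLOC][14-25 ALLOC][26-49 FREE]
Op 7: a = realloc(a, 5) -> a = 0; heap: [0-4 ALLOC][5-13 FREE][14-25 ALLOC][26-49 FREE]
Op 8: free(a) -> (freed a); heap: [0-13 FREE][14-25 ALLOC][26-49 FREE]
Op 9: c = realloc(c, 14) -> c = 14; heap: [0-13 FREE][14-27 ALLOC][28-49 FREE]
Free blocks: [14 22] total_free=36 largest=22 -> 100*(36-22)/36 = 1400/36 ≈ 38.889 -> rounds to 39

Answer: 39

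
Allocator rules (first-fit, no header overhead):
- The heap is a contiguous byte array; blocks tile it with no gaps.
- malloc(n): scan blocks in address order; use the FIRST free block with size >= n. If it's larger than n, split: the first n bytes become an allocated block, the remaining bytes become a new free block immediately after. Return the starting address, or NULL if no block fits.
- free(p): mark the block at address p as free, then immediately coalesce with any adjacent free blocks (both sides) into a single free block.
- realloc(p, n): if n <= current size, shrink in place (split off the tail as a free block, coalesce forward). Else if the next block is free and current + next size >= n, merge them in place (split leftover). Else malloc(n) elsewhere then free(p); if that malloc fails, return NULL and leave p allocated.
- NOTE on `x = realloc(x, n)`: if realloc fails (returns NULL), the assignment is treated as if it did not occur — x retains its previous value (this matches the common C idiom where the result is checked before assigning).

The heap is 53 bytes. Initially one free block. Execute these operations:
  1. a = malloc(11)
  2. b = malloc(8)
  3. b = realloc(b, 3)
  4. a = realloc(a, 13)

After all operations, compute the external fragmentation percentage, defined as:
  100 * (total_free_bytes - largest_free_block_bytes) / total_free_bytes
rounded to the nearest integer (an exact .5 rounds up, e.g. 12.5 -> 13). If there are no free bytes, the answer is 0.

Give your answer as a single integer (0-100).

Answer: 30

Derivation:
Op 1: a = malloc(11) -> a = 0; heap: [0-10 ALLOC][11-52 FREE]
Op 2: b = malloc(8) -> b = 11; heap: [0-10 ALLOC][11-18 ALLOC][19-52 FREE]
Op 3: b = realloc(b, 3) -> b = 11; heap: [0-10 ALLOC][11-13 ALLOC][14-52 FREE]
Op 4: a = realloc(a, 13) -> a = 14; heap: [0-10 FREE][11-13 ALLOC][14-26 ALLOC][27-52 FREE]
Free blocks: [11 26] total_free=37 largest=26 -> 100*(37-26)/37 = 1100/37 ≈ 29.730 -> rounds to 30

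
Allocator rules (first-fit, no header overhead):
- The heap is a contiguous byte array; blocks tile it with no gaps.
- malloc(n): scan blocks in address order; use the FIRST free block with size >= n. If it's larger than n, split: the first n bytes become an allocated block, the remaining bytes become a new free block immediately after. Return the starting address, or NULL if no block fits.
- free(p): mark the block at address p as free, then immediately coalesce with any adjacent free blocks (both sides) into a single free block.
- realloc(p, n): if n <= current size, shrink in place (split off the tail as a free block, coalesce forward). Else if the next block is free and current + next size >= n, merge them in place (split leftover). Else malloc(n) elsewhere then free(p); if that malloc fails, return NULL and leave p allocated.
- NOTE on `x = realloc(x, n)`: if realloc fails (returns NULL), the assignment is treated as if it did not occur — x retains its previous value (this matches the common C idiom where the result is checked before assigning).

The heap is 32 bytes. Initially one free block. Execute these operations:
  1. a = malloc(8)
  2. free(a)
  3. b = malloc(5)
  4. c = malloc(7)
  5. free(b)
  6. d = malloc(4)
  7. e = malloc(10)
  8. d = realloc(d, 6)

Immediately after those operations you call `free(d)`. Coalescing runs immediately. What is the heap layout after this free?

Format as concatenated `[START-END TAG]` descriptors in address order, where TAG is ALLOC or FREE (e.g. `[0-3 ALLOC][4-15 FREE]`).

Answer: [0-4 FREE][5-11 ALLOC][12-21 ALLOC][22-31 FREE]

Derivation:
Op 1: a = malloc(8) -> a = 0; heap: [0-7 ALLOC][8-31 FREE]
Op 2: free(a) -> (freed a); heap: [0-31 FREE]
Op 3: b = malloc(5) -> b = 0; heap: [0-4 ALLOC][5-31 FREE]
Op 4: c = malloc(7) -> c = 5; heap: [0-4 ALLOC][5-11 ALLOC][12-31 FREE]
Op 5: free(b) -> (freed b); heap: [0-4 FREE][5-11 ALLOC][12-31 FREE]
Op 6: d = malloc(4) -> d = 0; heap: [0-3 ALLOC][4-4 FREE][5-11 ALLOC][12-31 FREE]
Op 7: e = malloc(10) -> e = 12; heap: [0-3 ALLOC][4-4 FREE][5-11 ALLOC][12-21 ALLOC][22-31 FREE]
Op 8: d = realloc(d, 6) -> d = 22; heap: [0-4 FREE][5-11 ALLOC][12-21 ALLOC][22-27 ALLOC][28-31 FREE]
free(d): d = 22 -> block [22-27 ALLOC]; mark free, coalesce with adjacent free neighbors -> [0-4 FREE][5-11 ALLOC][12-21 ALLOC][22-31 FREE]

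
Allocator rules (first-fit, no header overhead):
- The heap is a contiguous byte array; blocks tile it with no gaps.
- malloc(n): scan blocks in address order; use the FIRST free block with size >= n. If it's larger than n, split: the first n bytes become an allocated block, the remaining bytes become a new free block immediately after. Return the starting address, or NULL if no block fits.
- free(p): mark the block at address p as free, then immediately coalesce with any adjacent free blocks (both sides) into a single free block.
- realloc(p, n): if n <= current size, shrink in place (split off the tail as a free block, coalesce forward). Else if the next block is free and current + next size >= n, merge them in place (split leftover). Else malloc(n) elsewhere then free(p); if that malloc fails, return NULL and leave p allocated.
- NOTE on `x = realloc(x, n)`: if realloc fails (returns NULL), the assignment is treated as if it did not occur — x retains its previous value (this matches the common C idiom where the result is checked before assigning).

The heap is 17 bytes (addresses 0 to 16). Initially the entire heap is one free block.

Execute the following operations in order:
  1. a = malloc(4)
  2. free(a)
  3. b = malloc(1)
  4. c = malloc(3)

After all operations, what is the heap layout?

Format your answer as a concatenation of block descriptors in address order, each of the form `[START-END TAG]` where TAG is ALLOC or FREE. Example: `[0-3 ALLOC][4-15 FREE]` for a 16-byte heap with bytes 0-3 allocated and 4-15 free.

Answer: [0-0 ALLOC][1-3 ALLOC][4-16 FREE]

Derivation:
Op 1: a = malloc(4) -> a = 0; heap: [0-3 ALLOC][4-16 FREE]
Op 2: free(a) -> (freed a); heap: [0-16 FREE]
Op 3: b = malloc(1) -> b = 0; heap: [0-0 ALLOC][1-16 FREE]
Op 4: c = malloc(3) -> c = 1; heap: [0-0 ALLOC][1-3 ALLOC][4-16 FREE]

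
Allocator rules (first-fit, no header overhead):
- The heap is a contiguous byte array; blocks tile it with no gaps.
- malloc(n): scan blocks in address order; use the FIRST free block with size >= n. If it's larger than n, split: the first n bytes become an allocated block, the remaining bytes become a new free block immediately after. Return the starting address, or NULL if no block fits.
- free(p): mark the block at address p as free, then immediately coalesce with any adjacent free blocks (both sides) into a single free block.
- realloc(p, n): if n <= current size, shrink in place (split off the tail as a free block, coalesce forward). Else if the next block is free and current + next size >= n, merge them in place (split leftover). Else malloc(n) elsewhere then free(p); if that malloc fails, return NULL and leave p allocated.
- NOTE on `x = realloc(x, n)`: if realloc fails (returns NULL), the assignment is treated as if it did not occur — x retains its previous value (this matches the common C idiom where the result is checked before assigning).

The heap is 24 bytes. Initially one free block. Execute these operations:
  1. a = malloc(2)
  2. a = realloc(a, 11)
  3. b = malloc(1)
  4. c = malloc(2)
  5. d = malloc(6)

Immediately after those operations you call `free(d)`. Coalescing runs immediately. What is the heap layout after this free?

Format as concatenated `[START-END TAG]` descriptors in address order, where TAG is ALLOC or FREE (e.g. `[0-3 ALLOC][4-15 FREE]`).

Op 1: a = malloc(2) -> a = 0; heap: [0-1 ALLOC][2-23 FREE]
Op 2: a = realloc(a, 11) -> a = 0; heap: [0-10 ALLOC][11-23 FREE]
Op 3: b = malloc(1) -> b = 11; heap: [0-10 ALLOC][11-11 ALLOC][12-23 FREE]
Op 4: c = malloc(2) -> c = 12; heap: [0-10 ALLOC][11-11 ALLOC][12-13 ALLOC][14-23 FREE]
Op 5: d = malloc(6) -> d = 14; heap: [0-10 ALLOC][11-11 ALLOC][12-13 ALLOC][14-19 ALLOC][20-23 FREE]
free(d): d = 14 -> block [14-19 ALLOC]; mark free, coalesce with adjacent free neighbors -> [0-10 ALLOC][11-11 ALLOC][12-13 ALLOC][14-23 FREE]

Answer: [0-10 ALLOC][11-11 ALLOC][12-13 ALLOC][14-23 FREE]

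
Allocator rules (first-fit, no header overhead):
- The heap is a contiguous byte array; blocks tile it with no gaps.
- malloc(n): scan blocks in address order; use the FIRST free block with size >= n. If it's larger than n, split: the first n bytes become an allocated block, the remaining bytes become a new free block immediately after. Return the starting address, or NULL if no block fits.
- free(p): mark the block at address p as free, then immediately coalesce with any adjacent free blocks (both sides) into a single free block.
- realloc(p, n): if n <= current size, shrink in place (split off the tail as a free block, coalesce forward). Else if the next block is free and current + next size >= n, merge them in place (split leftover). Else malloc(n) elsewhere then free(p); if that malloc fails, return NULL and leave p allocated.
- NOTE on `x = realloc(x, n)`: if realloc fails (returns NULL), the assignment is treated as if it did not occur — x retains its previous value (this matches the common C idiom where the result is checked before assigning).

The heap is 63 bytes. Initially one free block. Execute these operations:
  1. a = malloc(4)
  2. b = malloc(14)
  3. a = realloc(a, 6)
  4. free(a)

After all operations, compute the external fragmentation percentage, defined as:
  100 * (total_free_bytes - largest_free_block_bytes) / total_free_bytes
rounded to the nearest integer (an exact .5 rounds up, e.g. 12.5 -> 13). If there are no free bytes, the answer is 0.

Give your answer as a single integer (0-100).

Op 1: a = malloc(4) -> a = 0; heap: [0-3 ALLOC][4-62 FREE]
Op 2: b = malloc(14) -> b = 4; heap: [0-3 ALLOC][4-17 ALLOC][18-62 FREE]
Op 3: a = realloc(a, 6) -> a = 18; heap: [0-3 FREE][4-17 ALLOC][18-23 ALLOC][24-62 FREE]
Op 4: free(a) -> (freed a); heap: [0-3 FREE][4-17 ALLOC][18-62 FREE]
Free blocks: [4 45] total_free=49 largest=45 -> 100*(49-45)/49 = 400/49 ≈ 8.163 -> rounds to 8

Answer: 8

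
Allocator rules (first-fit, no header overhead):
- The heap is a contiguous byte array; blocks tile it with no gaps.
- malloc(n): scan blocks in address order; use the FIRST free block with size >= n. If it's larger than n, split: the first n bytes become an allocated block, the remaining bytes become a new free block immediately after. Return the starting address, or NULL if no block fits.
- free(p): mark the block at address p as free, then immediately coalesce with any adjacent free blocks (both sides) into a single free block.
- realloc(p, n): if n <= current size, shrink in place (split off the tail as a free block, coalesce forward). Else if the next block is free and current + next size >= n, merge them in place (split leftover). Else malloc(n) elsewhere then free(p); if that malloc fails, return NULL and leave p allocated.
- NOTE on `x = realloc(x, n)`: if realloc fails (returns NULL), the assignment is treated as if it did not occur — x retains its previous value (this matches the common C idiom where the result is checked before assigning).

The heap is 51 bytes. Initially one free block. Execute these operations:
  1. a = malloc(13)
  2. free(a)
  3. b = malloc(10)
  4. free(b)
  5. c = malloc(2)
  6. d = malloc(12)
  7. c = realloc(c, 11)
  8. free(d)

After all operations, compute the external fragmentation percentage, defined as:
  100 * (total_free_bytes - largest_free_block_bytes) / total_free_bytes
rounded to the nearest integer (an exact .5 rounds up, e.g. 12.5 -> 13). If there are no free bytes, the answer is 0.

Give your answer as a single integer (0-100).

Answer: 35

Derivation:
Op 1: a = malloc(13) -> a = 0; heap: [0-12 ALLOC][13-50 FREE]
Op 2: free(a) -> (freed a); heap: [0-50 FREE]
Op 3: b = malloc(10) -> b = 0; heap: [0-9 ALLOC][10-50 FREE]
Op 4: free(b) -> (freed b); heap: [0-50 FREE]
Op 5: c = malloc(2) -> c = 0; heap: [0-1 ALLOC][2-50 FREE]
Op 6: d = malloc(12) -> d = 2; heap: [0-1 ALLOC][2-13 ALLOC][14-50 FREE]
Op 7: c = realloc(c, 11) -> c = 14; heap: [0-1 FREE][2-13 ALLOC][14-24 ALLOC][25-50 FREE]
Op 8: free(d) -> (freed d); heap: [0-13 FREE][14-24 ALLOC][25-50 FREE]
Free blocks: [14 26] total_free=40 largest=26 -> 100*(40-26)/40 = 1400/40 = 35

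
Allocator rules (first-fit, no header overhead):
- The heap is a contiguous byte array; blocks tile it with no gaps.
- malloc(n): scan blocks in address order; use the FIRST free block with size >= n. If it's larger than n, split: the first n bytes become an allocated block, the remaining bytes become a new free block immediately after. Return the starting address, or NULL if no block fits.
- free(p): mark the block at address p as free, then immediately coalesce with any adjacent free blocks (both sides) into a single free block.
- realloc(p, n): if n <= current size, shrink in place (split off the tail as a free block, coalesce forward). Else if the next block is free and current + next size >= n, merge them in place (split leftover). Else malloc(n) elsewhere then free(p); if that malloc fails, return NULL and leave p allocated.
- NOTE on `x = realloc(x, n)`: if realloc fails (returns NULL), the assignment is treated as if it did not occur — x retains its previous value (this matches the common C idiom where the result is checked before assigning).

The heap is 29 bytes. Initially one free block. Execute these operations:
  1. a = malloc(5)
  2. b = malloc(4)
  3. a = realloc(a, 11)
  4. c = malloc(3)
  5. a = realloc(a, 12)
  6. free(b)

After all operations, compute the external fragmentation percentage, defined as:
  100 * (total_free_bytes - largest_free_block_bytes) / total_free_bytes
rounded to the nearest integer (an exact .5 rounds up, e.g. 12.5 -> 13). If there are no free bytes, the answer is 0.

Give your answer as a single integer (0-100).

Op 1: a = malloc(5) -> a = 0; heap: [0-4 ALLOC][5-28 FREE]
Op 2: b = malloc(4) -> b = 5; heap: [0-4 ALLOC][5-8 ALLOC][9-28 FREE]
Op 3: a = realloc(a, 11) -> a = 9; heap: [0-4 FREE][5-8 ALLOC][9-19 ALLOC][20-28 FREE]
Op 4: c = malloc(3) -> c = 0; heap: [0-2 ALLOC][3-4 FREE][5-8 ALLOC][9-19 ALLOC][20-28 FREE]
Op 5: a = realloc(a, 12) -> a = 9; heap: [0-2 ALLOC][3-4 FREE][5-8 ALLOC][9-20 ALLOC][21-28 FREE]
Op 6: free(b) -> (freed b); heap: [0-2 ALLOC][3-8 FREE][9-20 ALLOC][21-28 FREE]
Free blocks: [6 8] total_free=14 largest=8 -> 100*(14-8)/14 = 600/14 ≈ 42.857 -> rounds to 43

Answer: 43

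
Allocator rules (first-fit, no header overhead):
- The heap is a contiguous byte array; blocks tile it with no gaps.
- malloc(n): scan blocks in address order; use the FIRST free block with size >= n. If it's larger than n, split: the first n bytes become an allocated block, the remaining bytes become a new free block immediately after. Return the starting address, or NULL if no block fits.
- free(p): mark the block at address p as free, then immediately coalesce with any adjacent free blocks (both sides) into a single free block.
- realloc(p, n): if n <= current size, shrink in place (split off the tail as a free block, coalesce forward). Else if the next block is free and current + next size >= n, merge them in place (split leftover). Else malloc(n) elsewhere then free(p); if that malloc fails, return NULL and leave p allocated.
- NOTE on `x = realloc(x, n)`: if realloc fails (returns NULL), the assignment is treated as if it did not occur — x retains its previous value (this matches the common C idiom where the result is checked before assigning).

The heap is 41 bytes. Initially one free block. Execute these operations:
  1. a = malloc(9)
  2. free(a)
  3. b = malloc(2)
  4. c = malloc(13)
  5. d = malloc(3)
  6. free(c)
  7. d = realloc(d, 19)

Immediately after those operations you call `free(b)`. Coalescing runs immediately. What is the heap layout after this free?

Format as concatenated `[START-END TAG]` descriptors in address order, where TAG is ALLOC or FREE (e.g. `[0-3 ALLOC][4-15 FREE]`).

Op 1: a = malloc(9) -> a = 0; heap: [0-8 ALLOC][9-40 FREE]
Op 2: free(a) -> (freed a); heap: [0-40 FREE]
Op 3: b = malloc(2) -> b = 0; heap: [0-1 ALLOC][2-40 FREE]
Op 4: c = malloc(13) -> c = 2; heap: [0-1 ALLOC][2-14 ALLOC][15-40 FREE]
Op 5: d = malloc(3) -> d = 15; heap: [0-1 ALLOC][2-14 ALLOC][15-17 ALLOC][18-40 FREE]
Op 6: free(c) -> (freed c); heap: [0-1 ALLOC][2-14 FREE][15-17 ALLOC][18-40 FREE]
Op 7: d = realloc(d, 19) -> d = 15; heap: [0-1 ALLOC][2-14 FREE][15-33 ALLOC][34-40 FREE]
free(b): b = 0 -> block [0-1 ALLOC]; mark free, coalesce with adjacent free neighbors -> [0-14 FREE][15-33 ALLOC][34-40 FREE]

Answer: [0-14 FREE][15-33 ALLOC][34-40 FREE]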